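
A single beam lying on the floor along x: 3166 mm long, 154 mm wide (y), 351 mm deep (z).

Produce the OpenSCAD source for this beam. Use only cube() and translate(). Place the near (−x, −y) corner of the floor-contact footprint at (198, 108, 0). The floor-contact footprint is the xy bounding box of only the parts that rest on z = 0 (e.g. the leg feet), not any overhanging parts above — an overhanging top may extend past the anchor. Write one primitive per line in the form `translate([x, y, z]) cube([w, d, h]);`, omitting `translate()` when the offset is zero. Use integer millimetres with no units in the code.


translate([198, 108, 0]) cube([3166, 154, 351]);


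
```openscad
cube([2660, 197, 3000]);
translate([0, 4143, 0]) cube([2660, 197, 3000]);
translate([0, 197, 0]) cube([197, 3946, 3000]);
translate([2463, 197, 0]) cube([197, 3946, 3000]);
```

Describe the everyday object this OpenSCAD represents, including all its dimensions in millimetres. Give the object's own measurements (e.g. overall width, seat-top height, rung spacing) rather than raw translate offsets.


The wall frame of a small rectangular building: four walls, each 3000 mm tall and 197 mm thick, enclosing a footprint 2660 mm (x) by 4340 mm (y) outside-to-outside, with no floor or roof. The front and back walls (the −y and +y sides) span the full width; the two side walls fit between them.


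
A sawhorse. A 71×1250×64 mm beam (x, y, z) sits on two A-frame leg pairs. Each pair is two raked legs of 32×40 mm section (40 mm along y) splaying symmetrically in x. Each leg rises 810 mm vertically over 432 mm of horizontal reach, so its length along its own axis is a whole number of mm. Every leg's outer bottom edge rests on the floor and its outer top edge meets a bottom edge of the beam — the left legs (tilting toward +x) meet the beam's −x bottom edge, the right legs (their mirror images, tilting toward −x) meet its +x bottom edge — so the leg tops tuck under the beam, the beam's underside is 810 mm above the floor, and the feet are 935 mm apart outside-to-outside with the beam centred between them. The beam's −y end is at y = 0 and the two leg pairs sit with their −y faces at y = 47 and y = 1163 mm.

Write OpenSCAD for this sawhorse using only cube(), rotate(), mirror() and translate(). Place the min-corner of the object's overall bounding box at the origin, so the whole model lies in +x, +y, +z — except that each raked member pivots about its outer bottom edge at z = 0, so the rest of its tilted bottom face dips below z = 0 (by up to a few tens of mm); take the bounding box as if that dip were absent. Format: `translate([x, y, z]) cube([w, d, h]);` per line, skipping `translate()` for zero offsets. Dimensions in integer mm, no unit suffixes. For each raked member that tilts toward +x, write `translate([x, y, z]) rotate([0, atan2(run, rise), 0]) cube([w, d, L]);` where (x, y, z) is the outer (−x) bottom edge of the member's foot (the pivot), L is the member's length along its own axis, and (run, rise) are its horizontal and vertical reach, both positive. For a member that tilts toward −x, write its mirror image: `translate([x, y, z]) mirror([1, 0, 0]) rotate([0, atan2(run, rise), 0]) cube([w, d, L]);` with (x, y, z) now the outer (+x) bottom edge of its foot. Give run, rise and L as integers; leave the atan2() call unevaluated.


translate([432, 0, 810]) cube([71, 1250, 64]);
translate([0, 47, 0]) rotate([0, atan2(432, 810), 0]) cube([32, 40, 918]);
translate([935, 47, 0]) mirror([1, 0, 0]) rotate([0, atan2(432, 810), 0]) cube([32, 40, 918]);
translate([0, 1163, 0]) rotate([0, atan2(432, 810), 0]) cube([32, 40, 918]);
translate([935, 1163, 0]) mirror([1, 0, 0]) rotate([0, atan2(432, 810), 0]) cube([32, 40, 918]);


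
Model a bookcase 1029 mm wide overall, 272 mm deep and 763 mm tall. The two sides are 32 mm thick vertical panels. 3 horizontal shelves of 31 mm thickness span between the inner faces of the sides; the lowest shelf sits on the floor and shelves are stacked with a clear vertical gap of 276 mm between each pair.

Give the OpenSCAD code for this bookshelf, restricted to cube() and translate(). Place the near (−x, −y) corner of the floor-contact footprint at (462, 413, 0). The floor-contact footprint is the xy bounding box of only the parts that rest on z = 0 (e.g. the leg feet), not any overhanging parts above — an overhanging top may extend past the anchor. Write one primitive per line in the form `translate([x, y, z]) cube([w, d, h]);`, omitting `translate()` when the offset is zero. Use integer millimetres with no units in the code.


translate([462, 413, 0]) cube([32, 272, 763]);
translate([1459, 413, 0]) cube([32, 272, 763]);
translate([494, 413, 0]) cube([965, 272, 31]);
translate([494, 413, 307]) cube([965, 272, 31]);
translate([494, 413, 614]) cube([965, 272, 31]);


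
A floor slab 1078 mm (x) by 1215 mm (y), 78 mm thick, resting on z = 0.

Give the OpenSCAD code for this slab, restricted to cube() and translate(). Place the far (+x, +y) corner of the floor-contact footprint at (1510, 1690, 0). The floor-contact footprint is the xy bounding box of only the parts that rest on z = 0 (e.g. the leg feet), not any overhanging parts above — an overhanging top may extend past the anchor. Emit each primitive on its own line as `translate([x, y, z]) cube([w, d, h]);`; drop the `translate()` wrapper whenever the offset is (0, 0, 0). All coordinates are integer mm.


translate([432, 475, 0]) cube([1078, 1215, 78]);


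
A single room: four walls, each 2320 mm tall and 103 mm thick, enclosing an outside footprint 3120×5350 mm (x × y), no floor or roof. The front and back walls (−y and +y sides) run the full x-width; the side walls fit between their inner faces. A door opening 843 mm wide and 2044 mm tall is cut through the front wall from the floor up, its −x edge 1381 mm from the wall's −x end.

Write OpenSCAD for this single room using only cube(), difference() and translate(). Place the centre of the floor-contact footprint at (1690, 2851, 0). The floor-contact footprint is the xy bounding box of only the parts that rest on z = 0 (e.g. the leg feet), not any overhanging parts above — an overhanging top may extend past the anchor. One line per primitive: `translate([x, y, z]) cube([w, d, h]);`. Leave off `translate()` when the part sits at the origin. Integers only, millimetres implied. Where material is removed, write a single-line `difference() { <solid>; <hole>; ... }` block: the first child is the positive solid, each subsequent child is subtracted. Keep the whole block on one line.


difference() { translate([130, 176, 0]) cube([3120, 103, 2320]); translate([1511, 176, 0]) cube([843, 103, 2044]); }
translate([130, 5423, 0]) cube([3120, 103, 2320]);
translate([130, 279, 0]) cube([103, 5144, 2320]);
translate([3147, 279, 0]) cube([103, 5144, 2320]);


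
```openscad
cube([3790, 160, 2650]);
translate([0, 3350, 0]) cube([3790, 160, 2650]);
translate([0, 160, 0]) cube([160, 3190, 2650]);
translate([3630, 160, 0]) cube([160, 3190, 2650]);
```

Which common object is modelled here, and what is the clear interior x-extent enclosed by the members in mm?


A house (or room) frame. The interior width is 3470 mm.

Four 2650 mm walls enclosing a rectangle with no floor or roof — a room or house frame. Outside width is 3790 mm and wall thickness is 160 mm, so the interior width is 3790 − 2 × 160 = 3470 mm.


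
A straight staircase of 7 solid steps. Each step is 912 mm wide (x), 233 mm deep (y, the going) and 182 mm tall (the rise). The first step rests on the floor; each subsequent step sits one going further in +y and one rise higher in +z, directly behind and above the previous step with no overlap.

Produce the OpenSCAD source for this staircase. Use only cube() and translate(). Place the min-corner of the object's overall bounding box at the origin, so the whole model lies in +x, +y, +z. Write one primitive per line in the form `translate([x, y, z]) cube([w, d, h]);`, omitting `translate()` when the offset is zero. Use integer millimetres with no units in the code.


cube([912, 233, 182]);
translate([0, 233, 182]) cube([912, 233, 182]);
translate([0, 466, 364]) cube([912, 233, 182]);
translate([0, 699, 546]) cube([912, 233, 182]);
translate([0, 932, 728]) cube([912, 233, 182]);
translate([0, 1165, 910]) cube([912, 233, 182]);
translate([0, 1398, 1092]) cube([912, 233, 182]);


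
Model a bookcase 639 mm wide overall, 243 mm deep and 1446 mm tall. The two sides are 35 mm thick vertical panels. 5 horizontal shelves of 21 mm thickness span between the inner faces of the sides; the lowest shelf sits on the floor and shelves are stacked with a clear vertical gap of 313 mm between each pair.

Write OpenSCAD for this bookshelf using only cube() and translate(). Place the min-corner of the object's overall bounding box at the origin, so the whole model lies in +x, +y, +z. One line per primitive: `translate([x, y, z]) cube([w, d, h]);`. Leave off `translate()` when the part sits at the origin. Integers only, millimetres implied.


cube([35, 243, 1446]);
translate([604, 0, 0]) cube([35, 243, 1446]);
translate([35, 0, 0]) cube([569, 243, 21]);
translate([35, 0, 334]) cube([569, 243, 21]);
translate([35, 0, 668]) cube([569, 243, 21]);
translate([35, 0, 1002]) cube([569, 243, 21]);
translate([35, 0, 1336]) cube([569, 243, 21]);


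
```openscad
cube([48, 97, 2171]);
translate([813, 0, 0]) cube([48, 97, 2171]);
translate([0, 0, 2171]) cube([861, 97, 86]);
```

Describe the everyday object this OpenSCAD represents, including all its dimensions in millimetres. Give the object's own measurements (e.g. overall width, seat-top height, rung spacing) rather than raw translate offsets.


A door frame. The clear opening is 765 mm wide and 2171 mm high. Two 48 mm wide jambs, 97 mm deep, stand either side of the opening from the floor to the top of the opening. A 86 mm thick head sits across the top of both jambs, spanning the full outside width of the frame.


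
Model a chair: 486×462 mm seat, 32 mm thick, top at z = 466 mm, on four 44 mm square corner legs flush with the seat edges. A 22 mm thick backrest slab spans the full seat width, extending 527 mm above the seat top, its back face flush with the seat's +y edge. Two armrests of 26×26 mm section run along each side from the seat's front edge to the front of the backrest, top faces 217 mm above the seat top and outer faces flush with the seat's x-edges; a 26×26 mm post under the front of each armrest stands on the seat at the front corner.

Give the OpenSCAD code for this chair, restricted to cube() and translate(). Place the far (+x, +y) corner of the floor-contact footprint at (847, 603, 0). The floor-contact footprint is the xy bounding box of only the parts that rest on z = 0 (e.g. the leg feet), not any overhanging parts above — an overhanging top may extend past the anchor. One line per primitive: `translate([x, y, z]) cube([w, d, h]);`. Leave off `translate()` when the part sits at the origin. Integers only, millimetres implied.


translate([361, 141, 434]) cube([486, 462, 32]);
translate([361, 141, 0]) cube([44, 44, 434]);
translate([803, 141, 0]) cube([44, 44, 434]);
translate([361, 559, 0]) cube([44, 44, 434]);
translate([803, 559, 0]) cube([44, 44, 434]);
translate([361, 581, 466]) cube([486, 22, 527]);
translate([361, 141, 657]) cube([26, 440, 26]);
translate([821, 141, 657]) cube([26, 440, 26]);
translate([361, 141, 466]) cube([26, 26, 191]);
translate([821, 141, 466]) cube([26, 26, 191]);


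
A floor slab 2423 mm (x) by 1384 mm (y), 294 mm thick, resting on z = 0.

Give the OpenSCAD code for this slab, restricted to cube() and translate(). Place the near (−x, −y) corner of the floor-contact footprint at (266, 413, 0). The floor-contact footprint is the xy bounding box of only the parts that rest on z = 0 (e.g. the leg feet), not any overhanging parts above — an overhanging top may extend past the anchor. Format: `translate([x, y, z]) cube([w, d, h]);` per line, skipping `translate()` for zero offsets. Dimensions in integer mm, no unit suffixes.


translate([266, 413, 0]) cube([2423, 1384, 294]);


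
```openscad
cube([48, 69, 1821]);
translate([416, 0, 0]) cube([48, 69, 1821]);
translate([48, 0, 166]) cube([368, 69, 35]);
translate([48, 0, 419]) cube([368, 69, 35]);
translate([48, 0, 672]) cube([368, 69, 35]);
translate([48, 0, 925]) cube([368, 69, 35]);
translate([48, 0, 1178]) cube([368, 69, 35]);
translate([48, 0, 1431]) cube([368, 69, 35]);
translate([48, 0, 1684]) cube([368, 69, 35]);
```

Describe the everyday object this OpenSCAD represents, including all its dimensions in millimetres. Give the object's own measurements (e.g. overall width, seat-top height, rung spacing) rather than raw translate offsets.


A straight ladder. Two 48×69 mm vertical rails, 1821 mm tall, stand 464 mm apart (outside-to-outside) with their front faces coplanar on the −y side. 7 rungs, each 69 mm deep and 35 mm tall, span between the inner faces of the rails, front faces flush with the rails. The lowest rung's underside is at z = 166 mm and rungs are spaced 253 mm apart (underside to underside).


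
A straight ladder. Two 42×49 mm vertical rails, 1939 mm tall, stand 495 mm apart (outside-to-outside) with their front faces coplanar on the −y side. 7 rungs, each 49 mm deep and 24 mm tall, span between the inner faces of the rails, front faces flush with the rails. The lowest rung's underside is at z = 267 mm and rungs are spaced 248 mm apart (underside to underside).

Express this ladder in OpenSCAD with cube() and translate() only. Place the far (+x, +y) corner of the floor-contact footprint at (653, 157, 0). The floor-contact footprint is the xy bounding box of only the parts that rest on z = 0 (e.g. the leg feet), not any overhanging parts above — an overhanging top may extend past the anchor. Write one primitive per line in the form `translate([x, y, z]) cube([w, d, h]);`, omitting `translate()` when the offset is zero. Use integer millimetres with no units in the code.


translate([158, 108, 0]) cube([42, 49, 1939]);
translate([611, 108, 0]) cube([42, 49, 1939]);
translate([200, 108, 267]) cube([411, 49, 24]);
translate([200, 108, 515]) cube([411, 49, 24]);
translate([200, 108, 763]) cube([411, 49, 24]);
translate([200, 108, 1011]) cube([411, 49, 24]);
translate([200, 108, 1259]) cube([411, 49, 24]);
translate([200, 108, 1507]) cube([411, 49, 24]);
translate([200, 108, 1755]) cube([411, 49, 24]);


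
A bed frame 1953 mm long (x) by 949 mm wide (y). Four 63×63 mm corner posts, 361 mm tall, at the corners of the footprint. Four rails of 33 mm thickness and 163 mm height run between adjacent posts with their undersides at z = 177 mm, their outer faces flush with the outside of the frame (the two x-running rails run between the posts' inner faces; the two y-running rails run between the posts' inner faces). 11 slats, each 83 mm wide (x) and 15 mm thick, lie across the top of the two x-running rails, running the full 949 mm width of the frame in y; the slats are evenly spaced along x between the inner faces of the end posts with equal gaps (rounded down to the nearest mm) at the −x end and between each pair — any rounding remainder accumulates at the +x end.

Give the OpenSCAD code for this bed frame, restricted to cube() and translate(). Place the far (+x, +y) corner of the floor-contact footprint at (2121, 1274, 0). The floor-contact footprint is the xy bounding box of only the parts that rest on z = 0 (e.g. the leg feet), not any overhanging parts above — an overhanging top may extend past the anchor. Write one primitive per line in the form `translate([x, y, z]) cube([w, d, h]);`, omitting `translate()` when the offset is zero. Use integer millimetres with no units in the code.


translate([168, 325, 0]) cube([63, 63, 361]);
translate([168, 1211, 0]) cube([63, 63, 361]);
translate([2058, 325, 0]) cube([63, 63, 361]);
translate([2058, 1211, 0]) cube([63, 63, 361]);
translate([231, 325, 177]) cube([1827, 33, 163]);
translate([231, 1241, 177]) cube([1827, 33, 163]);
translate([168, 388, 177]) cube([33, 823, 163]);
translate([2088, 388, 177]) cube([33, 823, 163]);
translate([307, 325, 340]) cube([83, 949, 15]);
translate([466, 325, 340]) cube([83, 949, 15]);
translate([625, 325, 340]) cube([83, 949, 15]);
translate([784, 325, 340]) cube([83, 949, 15]);
translate([943, 325, 340]) cube([83, 949, 15]);
translate([1102, 325, 340]) cube([83, 949, 15]);
translate([1261, 325, 340]) cube([83, 949, 15]);
translate([1420, 325, 340]) cube([83, 949, 15]);
translate([1579, 325, 340]) cube([83, 949, 15]);
translate([1738, 325, 340]) cube([83, 949, 15]);
translate([1897, 325, 340]) cube([83, 949, 15]);


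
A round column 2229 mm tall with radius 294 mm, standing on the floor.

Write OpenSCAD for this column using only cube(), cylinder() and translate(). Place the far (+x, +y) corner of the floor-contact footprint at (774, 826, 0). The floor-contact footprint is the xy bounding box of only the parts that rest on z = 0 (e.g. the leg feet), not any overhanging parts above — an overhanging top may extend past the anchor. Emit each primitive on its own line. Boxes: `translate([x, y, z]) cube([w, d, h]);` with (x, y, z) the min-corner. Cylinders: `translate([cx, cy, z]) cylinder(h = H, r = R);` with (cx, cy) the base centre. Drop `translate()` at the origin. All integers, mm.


translate([480, 532, 0]) cylinder(h = 2229, r = 294);


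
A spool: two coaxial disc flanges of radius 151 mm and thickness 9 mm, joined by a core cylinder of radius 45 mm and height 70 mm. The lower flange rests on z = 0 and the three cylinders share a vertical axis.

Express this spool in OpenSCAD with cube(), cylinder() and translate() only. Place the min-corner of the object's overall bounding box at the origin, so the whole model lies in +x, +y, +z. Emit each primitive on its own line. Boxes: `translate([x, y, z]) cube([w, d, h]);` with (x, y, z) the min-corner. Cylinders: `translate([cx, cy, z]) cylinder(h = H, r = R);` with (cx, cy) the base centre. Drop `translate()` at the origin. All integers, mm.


translate([151, 151, 0]) cylinder(h = 9, r = 151);
translate([151, 151, 9]) cylinder(h = 70, r = 45);
translate([151, 151, 79]) cylinder(h = 9, r = 151);


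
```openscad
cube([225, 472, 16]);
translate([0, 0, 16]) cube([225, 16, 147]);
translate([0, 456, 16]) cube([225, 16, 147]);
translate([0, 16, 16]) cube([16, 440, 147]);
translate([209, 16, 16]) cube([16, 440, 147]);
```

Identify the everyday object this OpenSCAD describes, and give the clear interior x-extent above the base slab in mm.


An open box. The internal width is 193 mm.

A 225×472 base slab with four walls standing on it — an open box. The base is 225 mm wide and the walls are 16 mm thick, so the internal width is 225 − 2 × 16 = 193 mm.


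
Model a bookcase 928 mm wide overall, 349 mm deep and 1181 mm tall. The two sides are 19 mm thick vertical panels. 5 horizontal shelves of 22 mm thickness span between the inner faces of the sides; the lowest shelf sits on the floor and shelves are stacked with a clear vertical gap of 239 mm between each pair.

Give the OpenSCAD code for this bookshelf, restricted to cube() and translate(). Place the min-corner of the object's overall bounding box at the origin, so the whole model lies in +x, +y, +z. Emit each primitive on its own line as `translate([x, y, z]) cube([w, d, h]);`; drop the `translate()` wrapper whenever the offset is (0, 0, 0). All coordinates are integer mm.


cube([19, 349, 1181]);
translate([909, 0, 0]) cube([19, 349, 1181]);
translate([19, 0, 0]) cube([890, 349, 22]);
translate([19, 0, 261]) cube([890, 349, 22]);
translate([19, 0, 522]) cube([890, 349, 22]);
translate([19, 0, 783]) cube([890, 349, 22]);
translate([19, 0, 1044]) cube([890, 349, 22]);


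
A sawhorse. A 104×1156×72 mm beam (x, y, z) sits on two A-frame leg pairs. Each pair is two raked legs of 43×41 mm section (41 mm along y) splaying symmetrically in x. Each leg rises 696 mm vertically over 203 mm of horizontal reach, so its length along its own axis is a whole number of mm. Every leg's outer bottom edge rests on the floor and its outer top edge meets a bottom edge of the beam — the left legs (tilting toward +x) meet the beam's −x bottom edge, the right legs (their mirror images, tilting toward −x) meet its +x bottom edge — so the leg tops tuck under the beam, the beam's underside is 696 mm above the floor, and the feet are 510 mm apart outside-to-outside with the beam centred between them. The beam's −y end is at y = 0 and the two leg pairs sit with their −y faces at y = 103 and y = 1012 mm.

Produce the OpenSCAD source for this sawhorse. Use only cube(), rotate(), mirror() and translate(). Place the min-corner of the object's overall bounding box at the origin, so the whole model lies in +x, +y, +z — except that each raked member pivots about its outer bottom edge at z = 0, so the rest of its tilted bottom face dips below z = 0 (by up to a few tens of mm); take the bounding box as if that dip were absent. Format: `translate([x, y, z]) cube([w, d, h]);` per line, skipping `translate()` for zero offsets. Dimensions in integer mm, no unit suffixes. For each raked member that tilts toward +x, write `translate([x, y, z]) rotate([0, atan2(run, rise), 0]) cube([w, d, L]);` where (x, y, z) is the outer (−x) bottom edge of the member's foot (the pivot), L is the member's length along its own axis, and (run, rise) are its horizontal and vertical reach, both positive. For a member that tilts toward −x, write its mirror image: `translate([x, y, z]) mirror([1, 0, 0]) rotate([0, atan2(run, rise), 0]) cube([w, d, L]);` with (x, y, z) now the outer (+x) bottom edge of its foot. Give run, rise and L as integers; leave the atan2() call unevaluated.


translate([203, 0, 696]) cube([104, 1156, 72]);
translate([0, 103, 0]) rotate([0, atan2(203, 696), 0]) cube([43, 41, 725]);
translate([510, 103, 0]) mirror([1, 0, 0]) rotate([0, atan2(203, 696), 0]) cube([43, 41, 725]);
translate([0, 1012, 0]) rotate([0, atan2(203, 696), 0]) cube([43, 41, 725]);
translate([510, 1012, 0]) mirror([1, 0, 0]) rotate([0, atan2(203, 696), 0]) cube([43, 41, 725]);


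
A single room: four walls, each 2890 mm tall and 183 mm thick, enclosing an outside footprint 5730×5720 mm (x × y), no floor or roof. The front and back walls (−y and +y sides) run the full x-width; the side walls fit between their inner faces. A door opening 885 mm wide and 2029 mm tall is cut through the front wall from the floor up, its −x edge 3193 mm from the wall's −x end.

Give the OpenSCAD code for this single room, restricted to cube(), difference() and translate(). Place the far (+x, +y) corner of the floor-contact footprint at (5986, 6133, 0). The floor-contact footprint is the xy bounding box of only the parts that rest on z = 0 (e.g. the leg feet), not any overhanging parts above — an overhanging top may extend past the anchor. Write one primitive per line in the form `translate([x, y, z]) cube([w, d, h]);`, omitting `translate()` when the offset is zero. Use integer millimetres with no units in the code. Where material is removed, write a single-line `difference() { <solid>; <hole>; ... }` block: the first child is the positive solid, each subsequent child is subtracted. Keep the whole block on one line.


difference() { translate([256, 413, 0]) cube([5730, 183, 2890]); translate([3449, 413, 0]) cube([885, 183, 2029]); }
translate([256, 5950, 0]) cube([5730, 183, 2890]);
translate([256, 596, 0]) cube([183, 5354, 2890]);
translate([5803, 596, 0]) cube([183, 5354, 2890]);


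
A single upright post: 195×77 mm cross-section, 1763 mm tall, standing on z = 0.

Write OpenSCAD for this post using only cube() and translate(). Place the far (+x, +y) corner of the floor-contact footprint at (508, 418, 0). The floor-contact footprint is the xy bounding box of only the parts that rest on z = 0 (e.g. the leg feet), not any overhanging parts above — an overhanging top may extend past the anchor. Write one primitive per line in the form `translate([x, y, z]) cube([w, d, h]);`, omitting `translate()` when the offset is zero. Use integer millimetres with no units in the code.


translate([313, 341, 0]) cube([195, 77, 1763]);


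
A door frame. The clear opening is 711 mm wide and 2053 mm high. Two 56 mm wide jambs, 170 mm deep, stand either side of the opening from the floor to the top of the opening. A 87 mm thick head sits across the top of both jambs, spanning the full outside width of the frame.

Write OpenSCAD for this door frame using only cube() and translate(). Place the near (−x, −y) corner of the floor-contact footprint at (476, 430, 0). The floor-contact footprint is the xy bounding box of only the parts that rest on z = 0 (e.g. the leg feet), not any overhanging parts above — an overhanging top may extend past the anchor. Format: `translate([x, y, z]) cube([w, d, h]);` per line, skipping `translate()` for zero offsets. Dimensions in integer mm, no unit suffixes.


translate([476, 430, 0]) cube([56, 170, 2053]);
translate([1243, 430, 0]) cube([56, 170, 2053]);
translate([476, 430, 2053]) cube([823, 170, 87]);


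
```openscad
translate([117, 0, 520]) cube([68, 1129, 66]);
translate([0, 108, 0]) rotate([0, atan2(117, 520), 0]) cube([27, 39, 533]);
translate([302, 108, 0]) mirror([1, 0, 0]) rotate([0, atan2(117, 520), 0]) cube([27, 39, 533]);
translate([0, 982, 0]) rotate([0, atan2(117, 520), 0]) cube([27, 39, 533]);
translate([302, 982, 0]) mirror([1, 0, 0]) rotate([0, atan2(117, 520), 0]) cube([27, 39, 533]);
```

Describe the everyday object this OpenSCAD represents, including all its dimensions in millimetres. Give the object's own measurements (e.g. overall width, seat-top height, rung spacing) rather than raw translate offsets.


A sawhorse. A 68×1129×66 mm beam (x, y, z) sits on two A-frame leg pairs. Each pair is two raked legs of 27×39 mm section (39 mm along y) splaying symmetrically in x. Each leg rises 520 mm vertically over 117 mm of horizontal reach and is 533 mm long along its own axis. Every leg's outer bottom edge rests on the floor and its outer top edge meets a bottom edge of the beam — the left legs (tilting toward +x) meet the beam's −x bottom edge, the right legs (their mirror images, tilting toward −x) meet its +x bottom edge — so the leg tops tuck under the beam, the beam's underside is 520 mm above the floor, and the feet are 302 mm apart outside-to-outside with the beam centred between them. The two leg pairs are set in 108 mm from either end of the beam.


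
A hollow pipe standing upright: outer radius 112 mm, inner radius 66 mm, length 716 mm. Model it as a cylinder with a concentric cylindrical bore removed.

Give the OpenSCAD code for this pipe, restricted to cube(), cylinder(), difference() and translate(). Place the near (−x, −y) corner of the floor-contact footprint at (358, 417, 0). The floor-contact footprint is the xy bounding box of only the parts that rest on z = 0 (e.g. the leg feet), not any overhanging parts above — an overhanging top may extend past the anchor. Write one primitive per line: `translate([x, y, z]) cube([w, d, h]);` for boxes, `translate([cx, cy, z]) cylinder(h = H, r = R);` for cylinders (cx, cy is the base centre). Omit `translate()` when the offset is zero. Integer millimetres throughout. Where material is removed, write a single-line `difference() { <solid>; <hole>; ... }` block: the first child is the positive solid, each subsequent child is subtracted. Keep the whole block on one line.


difference() { translate([470, 529, 0]) cylinder(h = 716, r = 112); translate([470, 529, 0]) cylinder(h = 716, r = 66); }


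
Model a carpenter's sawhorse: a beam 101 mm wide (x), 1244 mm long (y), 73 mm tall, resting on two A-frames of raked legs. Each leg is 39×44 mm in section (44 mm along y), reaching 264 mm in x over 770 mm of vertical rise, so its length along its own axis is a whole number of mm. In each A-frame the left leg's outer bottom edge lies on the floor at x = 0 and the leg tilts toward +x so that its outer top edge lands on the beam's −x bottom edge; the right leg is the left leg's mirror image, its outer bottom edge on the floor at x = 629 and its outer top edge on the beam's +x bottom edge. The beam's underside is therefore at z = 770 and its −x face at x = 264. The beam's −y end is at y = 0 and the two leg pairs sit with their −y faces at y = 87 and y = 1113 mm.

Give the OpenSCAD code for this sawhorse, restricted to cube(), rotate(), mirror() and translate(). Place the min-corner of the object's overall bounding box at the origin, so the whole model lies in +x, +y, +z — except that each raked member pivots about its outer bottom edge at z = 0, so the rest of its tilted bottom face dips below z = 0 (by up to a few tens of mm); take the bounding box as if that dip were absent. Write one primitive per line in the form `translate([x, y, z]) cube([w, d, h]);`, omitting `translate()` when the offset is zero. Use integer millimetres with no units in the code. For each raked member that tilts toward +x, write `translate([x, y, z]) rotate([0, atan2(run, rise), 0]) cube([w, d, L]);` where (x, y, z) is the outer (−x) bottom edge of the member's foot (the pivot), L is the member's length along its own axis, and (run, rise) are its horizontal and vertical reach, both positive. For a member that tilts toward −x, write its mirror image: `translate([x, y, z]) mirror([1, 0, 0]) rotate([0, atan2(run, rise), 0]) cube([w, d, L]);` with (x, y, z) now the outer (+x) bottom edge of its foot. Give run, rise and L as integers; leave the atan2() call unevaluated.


translate([264, 0, 770]) cube([101, 1244, 73]);
translate([0, 87, 0]) rotate([0, atan2(264, 770), 0]) cube([39, 44, 814]);
translate([629, 87, 0]) mirror([1, 0, 0]) rotate([0, atan2(264, 770), 0]) cube([39, 44, 814]);
translate([0, 1113, 0]) rotate([0, atan2(264, 770), 0]) cube([39, 44, 814]);
translate([629, 1113, 0]) mirror([1, 0, 0]) rotate([0, atan2(264, 770), 0]) cube([39, 44, 814]);


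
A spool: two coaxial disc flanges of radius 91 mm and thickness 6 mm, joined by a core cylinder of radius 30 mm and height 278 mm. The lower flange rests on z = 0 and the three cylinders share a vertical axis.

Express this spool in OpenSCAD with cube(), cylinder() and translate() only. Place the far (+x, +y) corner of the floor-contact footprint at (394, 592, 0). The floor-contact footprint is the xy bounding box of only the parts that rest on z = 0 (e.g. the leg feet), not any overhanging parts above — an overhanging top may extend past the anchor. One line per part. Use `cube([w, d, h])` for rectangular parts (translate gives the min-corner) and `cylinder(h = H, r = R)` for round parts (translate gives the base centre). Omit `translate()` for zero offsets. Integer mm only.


translate([303, 501, 0]) cylinder(h = 6, r = 91);
translate([303, 501, 6]) cylinder(h = 278, r = 30);
translate([303, 501, 284]) cylinder(h = 6, r = 91);


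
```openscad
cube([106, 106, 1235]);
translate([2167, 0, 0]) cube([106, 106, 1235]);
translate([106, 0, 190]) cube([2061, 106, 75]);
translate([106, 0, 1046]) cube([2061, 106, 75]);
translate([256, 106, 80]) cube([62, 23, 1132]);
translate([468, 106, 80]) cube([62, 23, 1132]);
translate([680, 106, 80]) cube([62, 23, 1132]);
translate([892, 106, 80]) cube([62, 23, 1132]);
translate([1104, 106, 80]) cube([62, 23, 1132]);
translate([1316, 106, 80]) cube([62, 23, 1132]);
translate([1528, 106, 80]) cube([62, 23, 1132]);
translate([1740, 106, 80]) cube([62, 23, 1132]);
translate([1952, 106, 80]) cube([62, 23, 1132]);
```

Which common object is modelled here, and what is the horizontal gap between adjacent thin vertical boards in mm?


A fence section. The picket gap is 150 mm.

Two posts, two rails, 9 pickets — a fence section. Span 2061 mm holds 9 pickets of 62 mm with 10 equal gaps: ⌊(2061 − 9·62) / 10⌋ = 150 mm.


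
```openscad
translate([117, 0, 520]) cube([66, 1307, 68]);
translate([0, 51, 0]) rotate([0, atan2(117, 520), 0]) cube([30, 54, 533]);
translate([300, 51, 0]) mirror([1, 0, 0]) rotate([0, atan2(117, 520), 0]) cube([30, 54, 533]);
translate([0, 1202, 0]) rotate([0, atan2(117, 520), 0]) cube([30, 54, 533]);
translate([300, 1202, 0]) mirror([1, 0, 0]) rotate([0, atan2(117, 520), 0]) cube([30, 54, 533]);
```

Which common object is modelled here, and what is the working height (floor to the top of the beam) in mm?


A sawhorse. The overall height is 588 mm.

A beam across two mirrored pairs of raked legs — a sawhorse. The beam's underside is at z = 520 (matching the legs' vertical rise in atan2(117, 520)) and the beam is 68 mm tall, so its top is at 520 + 68 = 588 mm. The raked legs top out at the beam's underside, so that is the highest point.


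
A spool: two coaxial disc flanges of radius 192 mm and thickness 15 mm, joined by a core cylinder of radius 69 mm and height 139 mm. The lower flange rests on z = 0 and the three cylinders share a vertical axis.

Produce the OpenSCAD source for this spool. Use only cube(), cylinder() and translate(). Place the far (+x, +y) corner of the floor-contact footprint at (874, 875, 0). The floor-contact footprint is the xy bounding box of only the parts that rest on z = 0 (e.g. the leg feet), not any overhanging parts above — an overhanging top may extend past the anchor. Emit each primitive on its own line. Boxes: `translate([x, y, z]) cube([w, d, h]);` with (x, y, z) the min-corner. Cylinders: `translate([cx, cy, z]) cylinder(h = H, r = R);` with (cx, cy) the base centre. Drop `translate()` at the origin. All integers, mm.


translate([682, 683, 0]) cylinder(h = 15, r = 192);
translate([682, 683, 15]) cylinder(h = 139, r = 69);
translate([682, 683, 154]) cylinder(h = 15, r = 192);


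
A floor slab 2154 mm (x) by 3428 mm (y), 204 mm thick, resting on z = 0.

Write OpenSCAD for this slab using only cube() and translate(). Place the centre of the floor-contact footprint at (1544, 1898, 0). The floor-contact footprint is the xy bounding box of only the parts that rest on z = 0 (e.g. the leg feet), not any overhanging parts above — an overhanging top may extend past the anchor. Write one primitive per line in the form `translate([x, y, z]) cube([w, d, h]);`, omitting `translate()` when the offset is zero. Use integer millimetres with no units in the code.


translate([467, 184, 0]) cube([2154, 3428, 204]);


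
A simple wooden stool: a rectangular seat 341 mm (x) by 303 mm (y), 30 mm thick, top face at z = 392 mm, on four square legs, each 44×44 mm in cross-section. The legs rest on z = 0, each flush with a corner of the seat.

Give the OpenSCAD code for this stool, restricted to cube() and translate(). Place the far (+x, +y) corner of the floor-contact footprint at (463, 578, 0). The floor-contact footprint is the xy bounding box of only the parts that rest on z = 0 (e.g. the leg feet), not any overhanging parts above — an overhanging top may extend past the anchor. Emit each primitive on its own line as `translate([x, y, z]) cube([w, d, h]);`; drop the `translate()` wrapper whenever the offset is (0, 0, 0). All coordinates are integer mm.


translate([122, 275, 362]) cube([341, 303, 30]);
translate([122, 275, 0]) cube([44, 44, 362]);
translate([419, 275, 0]) cube([44, 44, 362]);
translate([122, 534, 0]) cube([44, 44, 362]);
translate([419, 534, 0]) cube([44, 44, 362]);


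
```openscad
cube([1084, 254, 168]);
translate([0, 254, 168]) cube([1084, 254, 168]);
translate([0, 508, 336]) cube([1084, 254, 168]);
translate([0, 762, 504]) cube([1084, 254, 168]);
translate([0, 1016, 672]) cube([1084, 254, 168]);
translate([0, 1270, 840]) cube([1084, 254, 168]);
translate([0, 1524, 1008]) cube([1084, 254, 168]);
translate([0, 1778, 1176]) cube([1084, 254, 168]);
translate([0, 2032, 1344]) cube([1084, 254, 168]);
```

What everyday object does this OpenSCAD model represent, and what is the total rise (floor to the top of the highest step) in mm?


A staircase. The total rise is 1512 mm.

9 identical blocks, each offset up and back from the previous — a staircase. Each step is 168 mm tall and there are 9 of them, so the total rise is 9 × 168 = 1512 mm.


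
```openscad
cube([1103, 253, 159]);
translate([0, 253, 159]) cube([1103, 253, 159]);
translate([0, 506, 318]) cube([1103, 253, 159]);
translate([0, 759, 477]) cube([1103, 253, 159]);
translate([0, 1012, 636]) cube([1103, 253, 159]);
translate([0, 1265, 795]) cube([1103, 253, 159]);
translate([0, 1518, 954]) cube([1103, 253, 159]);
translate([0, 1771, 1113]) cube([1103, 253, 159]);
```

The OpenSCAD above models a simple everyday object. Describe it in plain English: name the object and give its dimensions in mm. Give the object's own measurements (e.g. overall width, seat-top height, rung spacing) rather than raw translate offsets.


A straight staircase of 8 solid steps. Each step is 1103 mm wide (x), 253 mm deep (y, the going) and 159 mm tall (the rise). The first step rests on the floor; each subsequent step sits one going further in +y and one rise higher in +z, directly behind and above the previous step with no overlap.


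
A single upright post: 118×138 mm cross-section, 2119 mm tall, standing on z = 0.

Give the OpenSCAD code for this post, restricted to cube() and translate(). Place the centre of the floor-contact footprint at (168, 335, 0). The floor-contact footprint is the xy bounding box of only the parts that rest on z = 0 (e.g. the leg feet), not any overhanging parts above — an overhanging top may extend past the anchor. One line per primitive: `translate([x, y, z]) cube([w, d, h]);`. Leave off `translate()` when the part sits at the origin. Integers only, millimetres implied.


translate([109, 266, 0]) cube([118, 138, 2119]);


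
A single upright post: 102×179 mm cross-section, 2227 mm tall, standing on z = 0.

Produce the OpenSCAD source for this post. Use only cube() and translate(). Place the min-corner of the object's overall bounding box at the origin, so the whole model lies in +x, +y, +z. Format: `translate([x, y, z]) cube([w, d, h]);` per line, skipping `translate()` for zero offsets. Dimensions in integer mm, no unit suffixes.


cube([102, 179, 2227]);


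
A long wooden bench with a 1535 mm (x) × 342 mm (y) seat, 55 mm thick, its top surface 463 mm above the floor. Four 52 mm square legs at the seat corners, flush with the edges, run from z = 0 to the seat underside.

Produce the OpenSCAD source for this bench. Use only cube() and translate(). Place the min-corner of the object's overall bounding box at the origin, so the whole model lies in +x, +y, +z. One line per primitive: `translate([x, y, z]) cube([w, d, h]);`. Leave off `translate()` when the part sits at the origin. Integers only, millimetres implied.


translate([0, 0, 408]) cube([1535, 342, 55]);
cube([52, 52, 408]);
translate([0, 290, 0]) cube([52, 52, 408]);
translate([1483, 0, 0]) cube([52, 52, 408]);
translate([1483, 290, 0]) cube([52, 52, 408]);


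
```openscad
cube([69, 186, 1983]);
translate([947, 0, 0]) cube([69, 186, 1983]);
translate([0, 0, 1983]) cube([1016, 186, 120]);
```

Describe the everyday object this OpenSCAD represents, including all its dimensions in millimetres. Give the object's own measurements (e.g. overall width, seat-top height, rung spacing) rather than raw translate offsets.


A door frame. The clear opening is 878 mm wide and 1983 mm high. Two 69 mm wide jambs, 186 mm deep, stand either side of the opening from the floor to the top of the opening. A 120 mm thick head sits across the top of both jambs, spanning the full outside width of the frame.


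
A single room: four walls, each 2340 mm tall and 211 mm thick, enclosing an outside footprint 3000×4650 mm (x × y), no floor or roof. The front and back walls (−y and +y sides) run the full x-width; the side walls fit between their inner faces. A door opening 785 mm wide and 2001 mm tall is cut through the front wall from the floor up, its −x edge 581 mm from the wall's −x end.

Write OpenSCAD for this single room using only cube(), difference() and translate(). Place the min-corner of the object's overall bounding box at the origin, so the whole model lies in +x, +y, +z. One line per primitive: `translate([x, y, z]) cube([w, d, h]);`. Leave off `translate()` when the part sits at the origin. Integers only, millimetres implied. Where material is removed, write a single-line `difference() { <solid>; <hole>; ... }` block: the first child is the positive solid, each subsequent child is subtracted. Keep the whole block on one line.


difference() { cube([3000, 211, 2340]); translate([581, 0, 0]) cube([785, 211, 2001]); }
translate([0, 4439, 0]) cube([3000, 211, 2340]);
translate([0, 211, 0]) cube([211, 4228, 2340]);
translate([2789, 211, 0]) cube([211, 4228, 2340]);
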